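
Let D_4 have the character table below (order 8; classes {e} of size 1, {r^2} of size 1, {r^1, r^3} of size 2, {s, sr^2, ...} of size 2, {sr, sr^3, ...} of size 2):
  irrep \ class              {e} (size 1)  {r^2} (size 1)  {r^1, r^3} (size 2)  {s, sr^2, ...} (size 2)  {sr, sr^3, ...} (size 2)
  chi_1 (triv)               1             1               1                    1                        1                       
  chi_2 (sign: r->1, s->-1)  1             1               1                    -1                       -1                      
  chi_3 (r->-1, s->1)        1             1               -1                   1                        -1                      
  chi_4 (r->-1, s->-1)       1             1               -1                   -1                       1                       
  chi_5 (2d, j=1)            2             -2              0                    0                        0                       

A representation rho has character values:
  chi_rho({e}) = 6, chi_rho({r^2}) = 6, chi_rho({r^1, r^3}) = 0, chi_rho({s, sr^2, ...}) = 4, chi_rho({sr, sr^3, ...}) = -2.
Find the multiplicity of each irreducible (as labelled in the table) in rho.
Multiplicities: chi_1: 2, chi_2: 1, chi_3: 3, chi_4: 0, chi_5: 0.

Why: Use <chi_rho, chi> = (1/|G|) sum_C |C| * chi_rho(C) * conj(chi(C)) with |G| = 8 for each irreducible chi in the table:
  <chi_rho, chi_1> = (1/8)[1*(6)*conj(1) + 1*(6)*conj(1) + 2*(0)*conj(1) + 2*(4)*conj(1) + 2*(-2)*conj(1)]
      = (1/8)[(6) + (6) + (0) + (8) + (-4)] = 16/8 = 2
  <chi_rho, chi_2> = (1/8)[1*(6)*conj(1) + 1*(6)*conj(1) + 2*(0)*conj(1) + 2*(4)*conj(-1) + 2*(-2)*conj(-1)]
      = (1/8)[(6) + (6) + (0) + (-8) + (4)] = 8/8 = 1
  <chi_rho, chi_3> = (1/8)[1*(6)*conj(1) + 1*(6)*conj(1) + 2*(0)*conj(-1) + 2*(4)*conj(1) + 2*(-2)*conj(-1)]
      = (1/8)[(6) + (6) + (0) + (8) + (4)] = 24/8 = 3
  <chi_rho, chi_4> = (1/8)[1*(6)*conj(1) + 1*(6)*conj(1) + 2*(0)*conj(-1) + 2*(4)*conj(-1) + 2*(-2)*conj(1)]
      = (1/8)[(6) + (6) + (0) + (-8) + (-4)] = 0/8 = 0
  <chi_rho, chi_5> = (1/8)[1*(6)*conj(2) + 1*(6)*conj(-2) + 2*(0)*conj(0) + 2*(4)*conj(0) + 2*(-2)*conj(0)]
      = (1/8)[(12) + (-12) + (0) + (0) + (0)] = 0/8 = 0
Dimension check: dim(rho) = sum (mult * dim) = 2*1 + 1*1 + 3*1 + 0*1 + 0*2 = 6 = chi_rho(e) = 6.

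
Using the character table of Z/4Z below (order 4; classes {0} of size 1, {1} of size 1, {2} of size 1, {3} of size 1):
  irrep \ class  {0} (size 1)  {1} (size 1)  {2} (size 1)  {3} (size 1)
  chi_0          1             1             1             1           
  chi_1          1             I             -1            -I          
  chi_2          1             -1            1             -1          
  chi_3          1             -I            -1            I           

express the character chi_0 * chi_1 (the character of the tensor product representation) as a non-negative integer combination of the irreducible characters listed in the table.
chi_0 tensor chi_1 = chi_1 (all other irreducibles have multiplicity 0).

Justification: The character of a tensor product is the pointwise product (chi_0 * chi_1)(C) = chi_0(C) * chi_1(C):
  {0}: (1)*(1), {1}: (1)*(I), {2}: (1)*(-1), {3}: (1)*(-I)
so (chi_0 * chi_1) takes values
  {0} -> 1, {1} -> I, {2} -> -1, {3} -> -I.
Now take the inner product of this character with each irreducible chi from the table, <chi_0*chi_1, chi> = (1/4) sum_C |C| (chi_0*chi_1)(C) conj(chi(C)):
  <chi_0*chi_1, chi_0> = (1/4)[1*(1)*conj(1) + 1*(I)*conj(1) + 1*(-1)*conj(1) + 1*(-I)*conj(1)]
      = (1/4)[(1) + (I) + (-1) + (-I)] = 0/4 = 0
  <chi_0*chi_1, chi_1> = (1/4)[1*(1)*conj(1) + 1*(I)*conj(I) + 1*(-1)*conj(-1) + 1*(-I)*conj(-I)]
      = (1/4)[(1) + (1) + (1) + (1)] = 4/4 = 1
  <chi_0*chi_1, chi_2> = (1/4)[1*(1)*conj(1) + 1*(I)*conj(-1) + 1*(-1)*conj(1) + 1*(-I)*conj(-1)]
      = (1/4)[(1) + (-I) + (-1) + (I)] = 0/4 = 0
  <chi_0*chi_1, chi_3> = (1/4)[1*(1)*conj(1) + 1*(I)*conj(-I) + 1*(-1)*conj(-1) + 1*(-I)*conj(I)]
      = (1/4)[(1) + (-1) + (1) + (-1)] = 0/4 = 0
(Exp terms are combined using exp(i*s)*conj(exp(i*t)) = exp(i*(s-t)), and sums of them are collapsed using the identity that for every m > 1 the m distinct m-th roots of unity sum to 0, e.g. 1 + exp(2*I*pi/3) + exp(-2*I*pi/3) = 0.)
Hence the multiplicities are chi_1: 1. Dimension check: dim(chi_0)*dim(chi_1) = 1*1 = 1 and sum (mult * dim) = 1*1 = 1.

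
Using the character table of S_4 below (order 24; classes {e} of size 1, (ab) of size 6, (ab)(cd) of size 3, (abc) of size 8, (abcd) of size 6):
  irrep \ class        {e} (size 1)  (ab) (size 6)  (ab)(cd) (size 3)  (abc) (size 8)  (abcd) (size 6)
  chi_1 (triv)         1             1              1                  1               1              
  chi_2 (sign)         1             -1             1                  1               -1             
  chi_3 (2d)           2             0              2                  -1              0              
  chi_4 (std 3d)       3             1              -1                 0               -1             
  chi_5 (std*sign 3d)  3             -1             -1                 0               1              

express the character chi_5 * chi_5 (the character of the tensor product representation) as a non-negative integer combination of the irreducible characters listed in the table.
chi_5 tensor chi_5 = chi_1 + chi_3 + chi_4 + chi_5 (all other irreducibles have multiplicity 0).

Explanation: The character of a tensor product is the pointwise product (chi_5 * chi_5)(C) = chi_5(C) * chi_5(C):
  {e}: (3)*(3), (ab): (-1)*(-1), (ab)(cd): (-1)*(-1), (abc): (0)*(0), (abcd): (1)*(1)
so (chi_5 * chi_5) takes values
  {e} -> 9, (ab) -> 1, (ab)(cd) -> 1, (abc) -> 0, (abcd) -> 1.
Now take the inner product of this character with each irreducible chi from the table, <chi_5*chi_5, chi> = (1/24) sum_C |C| (chi_5*chi_5)(C) conj(chi(C)):
  <chi_5*chi_5, chi_1> = (1/24)[1*(9)*conj(1) + 6*(1)*conj(1) + 3*(1)*conj(1) + 8*(0)*conj(1) + 6*(1)*conj(1)]
      = (1/24)[(9) + (6) + (3) + (0) + (6)] = 24/24 = 1
  <chi_5*chi_5, chi_2> = (1/24)[1*(9)*conj(1) + 6*(1)*conj(-1) + 3*(1)*conj(1) + 8*(0)*conj(1) + 6*(1)*conj(-1)]
      = (1/24)[(9) + (-6) + (3) + (0) + (-6)] = 0/24 = 0
  <chi_5*chi_5, chi_3> = (1/24)[1*(9)*conj(2) + 6*(1)*conj(0) + 3*(1)*conj(2) + 8*(0)*conj(-1) + 6*(1)*conj(0)]
      = (1/24)[(18) + (0) + (6) + (0) + (0)] = 24/24 = 1
  <chi_5*chi_5, chi_4> = (1/24)[1*(9)*conj(3) + 6*(1)*conj(1) + 3*(1)*conj(-1) + 8*(0)*conj(0) + 6*(1)*conj(-1)]
      = (1/24)[(27) + (6) + (-3) + (0) + (-6)] = 24/24 = 1
  <chi_5*chi_5, chi_5> = (1/24)[1*(9)*conj(3) + 6*(1)*conj(-1) + 3*(1)*conj(-1) + 8*(0)*conj(0) + 6*(1)*conj(1)]
      = (1/24)[(27) + (-6) + (-3) + (0) + (6)] = 24/24 = 1
Hence the multiplicities are chi_1: 1, chi_3: 1, chi_4: 1, chi_5: 1. Dimension check: dim(chi_5)*dim(chi_5) = 3*3 = 9 and sum (mult * dim) = 1*1 + 1*2 + 1*3 + 1*3 = 9.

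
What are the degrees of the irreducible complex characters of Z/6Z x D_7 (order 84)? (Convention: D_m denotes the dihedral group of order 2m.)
Dimensions: 1, 1, 1, 1, 1, 1, 1, 1, 1, 1, 1, 1, 2, 2, 2, 2, 2, 2, 2, 2, 2, 2, 2, 2, 2, 2, 2, 2, 2, 2

Explanation: There are 30 irreducibles (= number of conjugacy classes). Their dimensions d_i satisfy sum d_i^2 = |G| = 84: 1 + 1 + 1 + 1 + 1 + 1 + 1 + 1 + 1 + 1 + 1 + 1 + 4 + 4 + 4 + 4 + 4 + 4 + 4 + 4 + 4 + 4 + 4 + 4 + 4 + 4 + 4 + 4 + 4 + 4 = 84. (For the product with Z/6Z: each of the 6 1-dim characters of Z/6Z tensors with each irrep of D_7, giving 6 copies of each D_7-dimension.)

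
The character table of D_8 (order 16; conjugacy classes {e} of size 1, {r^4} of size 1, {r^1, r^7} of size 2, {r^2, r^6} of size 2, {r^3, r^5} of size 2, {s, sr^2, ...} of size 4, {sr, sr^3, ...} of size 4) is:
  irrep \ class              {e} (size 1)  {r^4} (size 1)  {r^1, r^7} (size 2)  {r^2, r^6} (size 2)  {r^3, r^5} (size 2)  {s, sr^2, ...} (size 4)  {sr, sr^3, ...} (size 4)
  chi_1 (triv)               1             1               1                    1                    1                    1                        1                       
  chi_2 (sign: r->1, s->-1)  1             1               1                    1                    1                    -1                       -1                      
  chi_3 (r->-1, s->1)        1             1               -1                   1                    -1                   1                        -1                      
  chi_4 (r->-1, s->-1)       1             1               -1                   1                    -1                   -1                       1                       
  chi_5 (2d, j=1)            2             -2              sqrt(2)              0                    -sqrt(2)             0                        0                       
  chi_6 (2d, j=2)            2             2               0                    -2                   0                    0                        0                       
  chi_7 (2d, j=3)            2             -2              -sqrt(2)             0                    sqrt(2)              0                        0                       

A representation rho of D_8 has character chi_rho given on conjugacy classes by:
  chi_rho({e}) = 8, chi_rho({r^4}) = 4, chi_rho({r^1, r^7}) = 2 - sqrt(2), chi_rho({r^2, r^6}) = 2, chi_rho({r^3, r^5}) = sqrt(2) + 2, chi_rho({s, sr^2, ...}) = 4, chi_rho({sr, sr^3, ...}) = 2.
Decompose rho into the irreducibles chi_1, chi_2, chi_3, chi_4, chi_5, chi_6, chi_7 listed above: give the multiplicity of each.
Multiplicities: chi_1: 3, chi_2: 0, chi_3: 1, chi_4: 0, chi_5: 0, chi_6: 1, chi_7: 1.

Details: Use <chi_rho, chi> = (1/|G|) sum_C |C| * chi_rho(C) * conj(chi(C)) with |G| = 16 for each irreducible chi in the table:
  <chi_rho, chi_1> = (1/16)[1*(8)*conj(1) + 1*(4)*conj(1) + 2*(2 - sqrt(2))*conj(1) + 2*(2)*conj(1) + 2*(sqrt(2) + 2)*conj(1) + 4*(4)*conj(1) + 4*(2)*conj(1)]
      = (1/16)[(8) + (4) + (4 - 2*sqrt(2)) + (4) + (2*sqrt(2) + 4) + (16) + (8)] = 48/16 = 3
  <chi_rho, chi_2> = (1/16)[1*(8)*conj(1) + 1*(4)*conj(1) + 2*(2 - sqrt(2))*conj(1) + 2*(2)*conj(1) + 2*(sqrt(2) + 2)*conj(1) + 4*(4)*conj(-1) + 4*(2)*conj(-1)]
      = (1/16)[(8) + (4) + (4 - 2*sqrt(2)) + (4) + (2*sqrt(2) + 4) + (-16) + (-8)] = 0/16 = 0
  <chi_rho, chi_3> = (1/16)[1*(8)*conj(1) + 1*(4)*conj(1) + 2*(2 - sqrt(2))*conj(-1) + 2*(2)*conj(1) + 2*(sqrt(2) + 2)*conj(-1) + 4*(4)*conj(1) + 4*(2)*conj(-1)]
      = (1/16)[(8) + (4) + (-4 + 2*sqrt(2)) + (4) + (-4 - 2*sqrt(2)) + (16) + (-8)] = 16/16 = 1
  <chi_rho, chi_4> = (1/16)[1*(8)*conj(1) + 1*(4)*conj(1) + 2*(2 - sqrt(2))*conj(-1) + 2*(2)*conj(1) + 2*(sqrt(2) + 2)*conj(-1) + 4*(4)*conj(-1) + 4*(2)*conj(1)]
      = (1/16)[(8) + (4) + (-4 + 2*sqrt(2)) + (4) + (-4 - 2*sqrt(2)) + (-16) + (8)] = 0/16 = 0
  <chi_rho, chi_5> = (1/16)[1*(8)*conj(2) + 1*(4)*conj(-2) + 2*(2 - sqrt(2))*conj(sqrt(2)) + 2*(2)*conj(0) + 2*(sqrt(2) + 2)*conj(-sqrt(2)) + 4*(4)*conj(0) + 4*(2)*conj(0)]
      = (1/16)[(16) + (-8) + (-4 + 4*sqrt(2)) + (0) + (-4*sqrt(2) - 4) + (0) + (0)] = 0/16 = 0
  <chi_rho, chi_6> = (1/16)[1*(8)*conj(2) + 1*(4)*conj(2) + 2*(2 - sqrt(2))*conj(0) + 2*(2)*conj(-2) + 2*(sqrt(2) + 2)*conj(0) + 4*(4)*conj(0) + 4*(2)*conj(0)]
      = (1/16)[(16) + (8) + (0) + (-8) + (0) + (0) + (0)] = 16/16 = 1
  <chi_rho, chi_7> = (1/16)[1*(8)*conj(2) + 1*(4)*conj(-2) + 2*(2 - sqrt(2))*conj(-sqrt(2)) + 2*(2)*conj(0) + 2*(sqrt(2) + 2)*conj(sqrt(2)) + 4*(4)*conj(0) + 4*(2)*conj(0)]
      = (1/16)[(16) + (-8) + (4 - 4*sqrt(2)) + (0) + (4 + 4*sqrt(2)) + (0) + (0)] = 16/16 = 1
Dimension check: dim(rho) = sum (mult * dim) = 3*1 + 0*1 + 1*1 + 0*1 + 0*2 + 1*2 + 1*2 = 8 = chi_rho(e) = 8.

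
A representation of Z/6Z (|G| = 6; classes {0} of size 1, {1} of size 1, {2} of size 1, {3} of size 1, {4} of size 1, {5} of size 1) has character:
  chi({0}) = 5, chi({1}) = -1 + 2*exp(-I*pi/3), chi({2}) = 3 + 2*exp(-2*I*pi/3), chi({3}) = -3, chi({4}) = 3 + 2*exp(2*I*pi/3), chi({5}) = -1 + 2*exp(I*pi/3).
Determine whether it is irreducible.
Not irreducible (reducible): <chi, chi> = 9 > 1.

<chi, chi> = (1/|G|) sum_C |C| * |chi(C)|^2 = (1/6)[1*|5|^2 + 1*|-1 + 2*exp(-I*pi/3)|^2 + 1*|3 + 2*exp(-2*I*pi/3)|^2 + 1*|-3|^2 + 1*|3 + 2*exp(2*I*pi/3)|^2 + 1*|-1 + 2*exp(I*pi/3)|^2]
  = (1/6)[(25) + (3) + (7) + (9) + (7) + (3)] = 54/6 = 9.
(Exp terms are combined using exp(i*s)*conj(exp(i*t)) = exp(i*(s-t)), and sums of them are collapsed using the identity that for every m > 1 the m distinct m-th roots of unity sum to 0, e.g. 1 + exp(2*I*pi/3) + exp(-2*I*pi/3) = 0.)
A character is irreducible iff <chi, chi> = 1, so this representation is reducible.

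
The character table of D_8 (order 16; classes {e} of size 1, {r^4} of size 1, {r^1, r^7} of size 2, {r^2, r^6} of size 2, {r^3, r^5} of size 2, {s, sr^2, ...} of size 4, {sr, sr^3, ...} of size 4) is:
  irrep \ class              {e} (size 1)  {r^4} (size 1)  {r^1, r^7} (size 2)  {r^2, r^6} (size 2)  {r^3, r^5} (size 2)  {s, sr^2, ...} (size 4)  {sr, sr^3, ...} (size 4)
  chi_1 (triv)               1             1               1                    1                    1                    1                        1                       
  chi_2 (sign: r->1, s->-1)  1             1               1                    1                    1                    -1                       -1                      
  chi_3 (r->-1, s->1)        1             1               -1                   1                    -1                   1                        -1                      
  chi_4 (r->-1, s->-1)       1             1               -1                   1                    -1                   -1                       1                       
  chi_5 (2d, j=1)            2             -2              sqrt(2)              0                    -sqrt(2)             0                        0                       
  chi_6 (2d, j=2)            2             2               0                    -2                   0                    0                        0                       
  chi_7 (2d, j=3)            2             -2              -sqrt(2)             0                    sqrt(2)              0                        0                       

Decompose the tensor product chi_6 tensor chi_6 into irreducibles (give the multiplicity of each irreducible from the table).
chi_6 tensor chi_6 = chi_1 + chi_2 + chi_3 + chi_4 (all other irreducibles have multiplicity 0).

Working: The character of a tensor product is the pointwise product (chi_6 * chi_6)(C) = chi_6(C) * chi_6(C):
  {e}: (2)*(2), {r^4}: (2)*(2), {r^1, r^7}: (0)*(0), {r^2, r^6}: (-2)*(-2), {r^3, r^5}: (0)*(0), {s, sr^2, ...}: (0)*(0), {sr, sr^3, ...}: (0)*(0)
so (chi_6 * chi_6) takes values
  {e} -> 4, {r^4} -> 4, {r^1, r^7} -> 0, {r^2, r^6} -> 4, {r^3, r^5} -> 0, {s, sr^2, ...} -> 0, {sr, sr^3, ...} -> 0.
Now take the inner product of this character with each irreducible chi from the table, <chi_6*chi_6, chi> = (1/16) sum_C |C| (chi_6*chi_6)(C) conj(chi(C)):
  <chi_6*chi_6, chi_1> = (1/16)[1*(4)*conj(1) + 1*(4)*conj(1) + 2*(0)*conj(1) + 2*(4)*conj(1) + 2*(0)*conj(1) + 4*(0)*conj(1) + 4*(0)*conj(1)]
      = (1/16)[(4) + (4) + (0) + (8) + (0) + (0) + (0)] = 16/16 = 1
  <chi_6*chi_6, chi_2> = (1/16)[1*(4)*conj(1) + 1*(4)*conj(1) + 2*(0)*conj(1) + 2*(4)*conj(1) + 2*(0)*conj(1) + 4*(0)*conj(-1) + 4*(0)*conj(-1)]
      = (1/16)[(4) + (4) + (0) + (8) + (0) + (0) + (0)] = 16/16 = 1
  <chi_6*chi_6, chi_3> = (1/16)[1*(4)*conj(1) + 1*(4)*conj(1) + 2*(0)*conj(-1) + 2*(4)*conj(1) + 2*(0)*conj(-1) + 4*(0)*conj(1) + 4*(0)*conj(-1)]
      = (1/16)[(4) + (4) + (0) + (8) + (0) + (0) + (0)] = 16/16 = 1
  <chi_6*chi_6, chi_4> = (1/16)[1*(4)*conj(1) + 1*(4)*conj(1) + 2*(0)*conj(-1) + 2*(4)*conj(1) + 2*(0)*conj(-1) + 4*(0)*conj(-1) + 4*(0)*conj(1)]
      = (1/16)[(4) + (4) + (0) + (8) + (0) + (0) + (0)] = 16/16 = 1
  <chi_6*chi_6, chi_5> = (1/16)[1*(4)*conj(2) + 1*(4)*conj(-2) + 2*(0)*conj(sqrt(2)) + 2*(4)*conj(0) + 2*(0)*conj(-sqrt(2)) + 4*(0)*conj(0) + 4*(0)*conj(0)]
      = (1/16)[(8) + (-8) + (0) + (0) + (0) + (0) + (0)] = 0/16 = 0
  <chi_6*chi_6, chi_6> = (1/16)[1*(4)*conj(2) + 1*(4)*conj(2) + 2*(0)*conj(0) + 2*(4)*conj(-2) + 2*(0)*conj(0) + 4*(0)*conj(0) + 4*(0)*conj(0)]
      = (1/16)[(8) + (8) + (0) + (-16) + (0) + (0) + (0)] = 0/16 = 0
  <chi_6*chi_6, chi_7> = (1/16)[1*(4)*conj(2) + 1*(4)*conj(-2) + 2*(0)*conj(-sqrt(2)) + 2*(4)*conj(0) + 2*(0)*conj(sqrt(2)) + 4*(0)*conj(0) + 4*(0)*conj(0)]
      = (1/16)[(8) + (-8) + (0) + (0) + (0) + (0) + (0)] = 0/16 = 0
Hence the multiplicities are chi_1: 1, chi_2: 1, chi_3: 1, chi_4: 1. Dimension check: dim(chi_6)*dim(chi_6) = 2*2 = 4 and sum (mult * dim) = 1*1 + 1*1 + 1*1 + 1*1 = 4.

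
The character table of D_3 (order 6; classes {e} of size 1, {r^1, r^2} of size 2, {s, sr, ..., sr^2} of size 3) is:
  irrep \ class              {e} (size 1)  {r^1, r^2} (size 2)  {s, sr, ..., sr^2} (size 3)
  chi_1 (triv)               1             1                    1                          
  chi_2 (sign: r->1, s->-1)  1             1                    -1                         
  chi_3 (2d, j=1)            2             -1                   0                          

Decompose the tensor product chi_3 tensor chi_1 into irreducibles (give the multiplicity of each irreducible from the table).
chi_3 tensor chi_1 = chi_3 (all other irreducibles have multiplicity 0).

Details: The character of a tensor product is the pointwise product (chi_3 * chi_1)(C) = chi_3(C) * chi_1(C):
  {e}: (2)*(1), {r^1, r^2}: (-1)*(1), {s, sr, ..., sr^2}: (0)*(1)
so (chi_3 * chi_1) takes values
  {e} -> 2, {r^1, r^2} -> -1, {s, sr, ..., sr^2} -> 0.
Now take the inner product of this character with each irreducible chi from the table, <chi_3*chi_1, chi> = (1/6) sum_C |C| (chi_3*chi_1)(C) conj(chi(C)):
  <chi_3*chi_1, chi_1> = (1/6)[1*(2)*conj(1) + 2*(-1)*conj(1) + 3*(0)*conj(1)]
      = (1/6)[(2) + (-2) + (0)] = 0/6 = 0
  <chi_3*chi_1, chi_2> = (1/6)[1*(2)*conj(1) + 2*(-1)*conj(1) + 3*(0)*conj(-1)]
      = (1/6)[(2) + (-2) + (0)] = 0/6 = 0
  <chi_3*chi_1, chi_3> = (1/6)[1*(2)*conj(2) + 2*(-1)*conj(-1) + 3*(0)*conj(0)]
      = (1/6)[(4) + (2) + (0)] = 6/6 = 1
Hence the multiplicities are chi_3: 1. Dimension check: dim(chi_3)*dim(chi_1) = 2*1 = 2 and sum (mult * dim) = 1*2 = 2.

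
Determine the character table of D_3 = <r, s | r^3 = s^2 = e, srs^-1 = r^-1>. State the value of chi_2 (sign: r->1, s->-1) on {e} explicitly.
Conjugacy classes: {e} of size 1, {r^1, r^2} of size 2, {s, sr, ..., sr^2} of size 3.
Character table:
  irrep \ class              {e} (size 1)  {r^1, r^2} (size 2)  {s, sr, ..., sr^2} (size 3)
  chi_1 (triv)               1             1                    1                          
  chi_2 (sign: r->1, s->-1)  1             1                    -1                         
  chi_3 (2d, j=1)            2             -1                   0                          

Spot check: chi_2 (sign: r->1, s->-1) on {e} = 1.

Explanation: D_3 has order 2*3 = 6 with 3 conjugacy classes, hence 3 irreducibles. Sum of squared dims 1 + 1 + 4 = 6 = |G|. Linear characters come from the abelianisation; the 2-dimensional irreps have character r^k -> 2*cos(2*pi*j*k/3), reflections -> 0.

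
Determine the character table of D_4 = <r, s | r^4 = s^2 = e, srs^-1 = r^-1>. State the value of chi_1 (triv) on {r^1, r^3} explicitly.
Conjugacy classes: {e} of size 1, {r^2} of size 1, {r^1, r^3} of size 2, {s, sr^2, ...} of size 2, {sr, sr^3, ...} of size 2.
Character table:
  irrep \ class              {e} (size 1)  {r^2} (size 1)  {r^1, r^3} (size 2)  {s, sr^2, ...} (size 2)  {sr, sr^3, ...} (size 2)
  chi_1 (triv)               1             1               1                    1                        1                       
  chi_2 (sign: r->1, s->-1)  1             1               1                    -1                       -1                      
  chi_3 (r->-1, s->1)        1             1               -1                   1                        -1                      
  chi_4 (r->-1, s->-1)       1             1               -1                   -1                       1                       
  chi_5 (2d, j=1)            2             -2              0                    0                        0                       

Spot check: chi_1 (triv) on {r^1, r^3} = 1.

Details: D_4 has order 2*4 = 8 with 5 conjugacy classes, hence 5 irreducibles. Sum of squared dims 1 + 1 + 1 + 1 + 4 = 8 = |G|. Linear characters come from the abelianisation; the 2-dimensional irreps have character r^k -> 2*cos(2*pi*j*k/4), reflections -> 0.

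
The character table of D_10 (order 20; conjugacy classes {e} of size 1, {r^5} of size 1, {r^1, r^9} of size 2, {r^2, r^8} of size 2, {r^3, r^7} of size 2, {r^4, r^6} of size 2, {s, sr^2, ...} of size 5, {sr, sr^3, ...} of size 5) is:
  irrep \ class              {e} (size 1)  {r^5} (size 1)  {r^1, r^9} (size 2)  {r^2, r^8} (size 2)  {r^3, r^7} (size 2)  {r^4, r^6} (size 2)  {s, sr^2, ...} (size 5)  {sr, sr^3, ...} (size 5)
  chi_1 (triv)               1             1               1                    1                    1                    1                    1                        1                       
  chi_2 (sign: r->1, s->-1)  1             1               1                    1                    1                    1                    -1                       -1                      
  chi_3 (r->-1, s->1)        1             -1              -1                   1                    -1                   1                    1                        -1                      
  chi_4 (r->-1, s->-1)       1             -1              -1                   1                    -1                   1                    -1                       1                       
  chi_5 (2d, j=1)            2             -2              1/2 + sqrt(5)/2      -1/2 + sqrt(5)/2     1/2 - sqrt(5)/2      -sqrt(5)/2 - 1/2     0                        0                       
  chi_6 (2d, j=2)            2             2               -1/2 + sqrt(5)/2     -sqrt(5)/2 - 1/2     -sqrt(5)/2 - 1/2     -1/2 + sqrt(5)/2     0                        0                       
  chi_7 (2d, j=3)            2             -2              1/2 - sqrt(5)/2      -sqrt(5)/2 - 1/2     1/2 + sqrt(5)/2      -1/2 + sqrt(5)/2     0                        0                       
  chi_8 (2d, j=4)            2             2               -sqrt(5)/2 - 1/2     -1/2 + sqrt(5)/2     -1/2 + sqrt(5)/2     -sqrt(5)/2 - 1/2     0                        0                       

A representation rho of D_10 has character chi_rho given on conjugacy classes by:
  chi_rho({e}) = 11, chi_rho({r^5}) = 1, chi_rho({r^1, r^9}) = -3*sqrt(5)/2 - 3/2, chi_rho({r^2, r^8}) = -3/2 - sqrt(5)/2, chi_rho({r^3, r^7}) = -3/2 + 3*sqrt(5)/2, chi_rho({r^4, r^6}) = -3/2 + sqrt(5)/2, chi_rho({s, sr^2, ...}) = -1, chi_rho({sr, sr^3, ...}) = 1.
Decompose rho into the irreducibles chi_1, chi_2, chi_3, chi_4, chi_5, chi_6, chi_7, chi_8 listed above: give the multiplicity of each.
Multiplicities: chi_1: 0, chi_2: 0, chi_3: 0, chi_4: 1, chi_5: 0, chi_6: 1, chi_7: 2, chi_8: 2.

Why: Use <chi_rho, chi> = (1/|G|) sum_C |C| * chi_rho(C) * conj(chi(C)) with |G| = 20 for each irreducible chi in the table:
  <chi_rho, chi_1> = (1/20)[1*(11)*conj(1) + 1*(1)*conj(1) + 2*(-3*sqrt(5)/2 - 3/2)*conj(1) + 2*(-3/2 - sqrt(5)/2)*conj(1) + 2*(-3/2 + 3*sqrt(5)/2)*conj(1) + 2*(-3/2 + sqrt(5)/2)*conj(1) + 5*(-1)*conj(1) + 5*(1)*conj(1)]
      = (1/20)[(11) + (1) + (-3*sqrt(5) - 3) + (-3 - sqrt(5)) + (-3 + 3*sqrt(5)) + (-3 + sqrt(5)) + (-5) + (5)] = 0/20 = 0
  <chi_rho, chi_2> = (1/20)[1*(11)*conj(1) + 1*(1)*conj(1) + 2*(-3*sqrt(5)/2 - 3/2)*conj(1) + 2*(-3/2 - sqrt(5)/2)*conj(1) + 2*(-3/2 + 3*sqrt(5)/2)*conj(1) + 2*(-3/2 + sqrt(5)/2)*conj(1) + 5*(-1)*conj(-1) + 5*(1)*conj(-1)]
      = (1/20)[(11) + (1) + (-3*sqrt(5) - 3) + (-3 - sqrt(5)) + (-3 + 3*sqrt(5)) + (-3 + sqrt(5)) + (5) + (-5)] = 0/20 = 0
  <chi_rho, chi_3> = (1/20)[1*(11)*conj(1) + 1*(1)*conj(-1) + 2*(-3*sqrt(5)/2 - 3/2)*conj(-1) + 2*(-3/2 - sqrt(5)/2)*conj(1) + 2*(-3/2 + 3*sqrt(5)/2)*conj(-1) + 2*(-3/2 + sqrt(5)/2)*conj(1) + 5*(-1)*conj(1) + 5*(1)*conj(-1)]
      = (1/20)[(11) + (-1) + (3 + 3*sqrt(5)) + (-3 - sqrt(5)) + (3 - 3*sqrt(5)) + (-3 + sqrt(5)) + (-5) + (-5)] = 0/20 = 0
  <chi_rho, chi_4> = (1/20)[1*(11)*conj(1) + 1*(1)*conj(-1) + 2*(-3*sqrt(5)/2 - 3/2)*conj(-1) + 2*(-3/2 - sqrt(5)/2)*conj(1) + 2*(-3/2 + 3*sqrt(5)/2)*conj(-1) + 2*(-3/2 + sqrt(5)/2)*conj(1) + 5*(-1)*conj(-1) + 5*(1)*conj(1)]
      = (1/20)[(11) + (-1) + (3 + 3*sqrt(5)) + (-3 - sqrt(5)) + (3 - 3*sqrt(5)) + (-3 + sqrt(5)) + (5) + (5)] = 20/20 = 1
  <chi_rho, chi_5> = (1/20)[1*(11)*conj(2) + 1*(1)*conj(-2) + 2*(-3*sqrt(5)/2 - 3/2)*conj(1/2 + sqrt(5)/2) + 2*(-3/2 - sqrt(5)/2)*conj(-1/2 + sqrt(5)/2) + 2*(-3/2 + 3*sqrt(5)/2)*conj(1/2 - sqrt(5)/2) + 2*(-3/2 + sqrt(5)/2)*conj(-sqrt(5)/2 - 1/2) + 5*(-1)*conj(0) + 5*(1)*conj(0)]
      = (1/20)[(22) + (-2) + (-9 - 3*sqrt(5)) + (-sqrt(5) - 1) + (-9 + 3*sqrt(5)) + (-1 + sqrt(5)) + (0) + (0)] = 0/20 = 0
  <chi_rho, chi_6> = (1/20)[1*(11)*conj(2) + 1*(1)*conj(2) + 2*(-3*sqrt(5)/2 - 3/2)*conj(-1/2 + sqrt(5)/2) + 2*(-3/2 - sqrt(5)/2)*conj(-sqrt(5)/2 - 1/2) + 2*(-3/2 + 3*sqrt(5)/2)*conj(-sqrt(5)/2 - 1/2) + 2*(-3/2 + sqrt(5)/2)*conj(-1/2 + sqrt(5)/2) + 5*(-1)*conj(0) + 5*(1)*conj(0)]
      = (1/20)[(22) + (2) + (-6) + (4 + 2*sqrt(5)) + (-6) + (4 - 2*sqrt(5)) + (0) + (0)] = 20/20 = 1
  <chi_rho, chi_7> = (1/20)[1*(11)*conj(2) + 1*(1)*conj(-2) + 2*(-3*sqrt(5)/2 - 3/2)*conj(1/2 - sqrt(5)/2) + 2*(-3/2 - sqrt(5)/2)*conj(-sqrt(5)/2 - 1/2) + 2*(-3/2 + 3*sqrt(5)/2)*conj(1/2 + sqrt(5)/2) + 2*(-3/2 + sqrt(5)/2)*conj(-1/2 + sqrt(5)/2) + 5*(-1)*conj(0) + 5*(1)*conj(0)]
      = (1/20)[(22) + (-2) + (6) + (4 + 2*sqrt(5)) + (6) + (4 - 2*sqrt(5)) + (0) + (0)] = 40/20 = 2
  <chi_rho, chi_8> = (1/20)[1*(11)*conj(2) + 1*(1)*conj(2) + 2*(-3*sqrt(5)/2 - 3/2)*conj(-sqrt(5)/2 - 1/2) + 2*(-3/2 - sqrt(5)/2)*conj(-1/2 + sqrt(5)/2) + 2*(-3/2 + 3*sqrt(5)/2)*conj(-1/2 + sqrt(5)/2) + 2*(-3/2 + sqrt(5)/2)*conj(-sqrt(5)/2 - 1/2) + 5*(-1)*conj(0) + 5*(1)*conj(0)]
      = (1/20)[(22) + (2) + (3*sqrt(5) + 9) + (-sqrt(5) - 1) + (9 - 3*sqrt(5)) + (-1 + sqrt(5)) + (0) + (0)] = 40/20 = 2
Dimension check: dim(rho) = sum (mult * dim) = 0*1 + 0*1 + 0*1 + 1*1 + 0*2 + 1*2 + 2*2 + 2*2 = 11 = chi_rho(e) = 11.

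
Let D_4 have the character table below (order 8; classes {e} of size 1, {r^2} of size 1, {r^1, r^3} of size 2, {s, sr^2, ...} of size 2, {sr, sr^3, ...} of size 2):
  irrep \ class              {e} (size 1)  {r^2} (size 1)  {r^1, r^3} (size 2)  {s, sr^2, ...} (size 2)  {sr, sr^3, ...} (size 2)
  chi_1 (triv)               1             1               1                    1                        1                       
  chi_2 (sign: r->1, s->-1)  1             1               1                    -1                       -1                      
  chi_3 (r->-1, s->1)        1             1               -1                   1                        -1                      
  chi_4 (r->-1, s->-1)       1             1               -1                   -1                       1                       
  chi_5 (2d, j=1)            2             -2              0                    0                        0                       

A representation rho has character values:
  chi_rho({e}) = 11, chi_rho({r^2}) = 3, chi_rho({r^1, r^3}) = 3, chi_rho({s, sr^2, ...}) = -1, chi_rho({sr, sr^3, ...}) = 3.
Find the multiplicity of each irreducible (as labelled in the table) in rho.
Multiplicities: chi_1: 3, chi_2: 2, chi_3: 0, chi_4: 2, chi_5: 2.

Proof sketch: Use <chi_rho, chi> = (1/|G|) sum_C |C| * chi_rho(C) * conj(chi(C)) with |G| = 8 for each irreducible chi in the table:
  <chi_rho, chi_1> = (1/8)[1*(11)*conj(1) + 1*(3)*conj(1) + 2*(3)*conj(1) + 2*(-1)*conj(1) + 2*(3)*conj(1)]
      = (1/8)[(11) + (3) + (6) + (-2) + (6)] = 24/8 = 3
  <chi_rho, chi_2> = (1/8)[1*(11)*conj(1) + 1*(3)*conj(1) + 2*(3)*conj(1) + 2*(-1)*conj(-1) + 2*(3)*conj(-1)]
      = (1/8)[(11) + (3) + (6) + (2) + (-6)] = 16/8 = 2
  <chi_rho, chi_3> = (1/8)[1*(11)*conj(1) + 1*(3)*conj(1) + 2*(3)*conj(-1) + 2*(-1)*conj(1) + 2*(3)*conj(-1)]
      = (1/8)[(11) + (3) + (-6) + (-2) + (-6)] = 0/8 = 0
  <chi_rho, chi_4> = (1/8)[1*(11)*conj(1) + 1*(3)*conj(1) + 2*(3)*conj(-1) + 2*(-1)*conj(-1) + 2*(3)*conj(1)]
      = (1/8)[(11) + (3) + (-6) + (2) + (6)] = 16/8 = 2
  <chi_rho, chi_5> = (1/8)[1*(11)*conj(2) + 1*(3)*conj(-2) + 2*(3)*conj(0) + 2*(-1)*conj(0) + 2*(3)*conj(0)]
      = (1/8)[(22) + (-6) + (0) + (0) + (0)] = 16/8 = 2
Dimension check: dim(rho) = sum (mult * dim) = 3*1 + 2*1 + 0*1 + 2*1 + 2*2 = 11 = chi_rho(e) = 11.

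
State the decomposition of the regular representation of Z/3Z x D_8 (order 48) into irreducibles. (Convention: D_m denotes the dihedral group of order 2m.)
Each irreducible V_i of dimension d_i appears with multiplicity d_i, i.e. rho_reg = (direct sum over all irreducibles V_i) d_i V_i. The irreducible dimensions for Z/3Z x D_8 are 1, 1, 1, 1, 1, 1, 1, 1, 1, 1, 1, 1, 2, 2, 2, 2, 2, 2, 2, 2, 2: 12 irreducibles of dimension 1, each with multiplicity 1; 9 irreducibles of dimension 2, each with multiplicity 2. Total dimension 12*1*1 + 9*2*2 = 48 = |G|.

Proof sketch: General theorem: in the regular representation of a finite group G, each irreducible appears with multiplicity equal to its dimension. Check: dim(rho_reg) = sum d_i^2 = 1 + 1 + 1 + 1 + 1 + 1 + 1 + 1 + 1 + 1 + 1 + 1 + 4 + 4 + 4 + 4 + 4 + 4 + 4 + 4 + 4 = 48 = |G|.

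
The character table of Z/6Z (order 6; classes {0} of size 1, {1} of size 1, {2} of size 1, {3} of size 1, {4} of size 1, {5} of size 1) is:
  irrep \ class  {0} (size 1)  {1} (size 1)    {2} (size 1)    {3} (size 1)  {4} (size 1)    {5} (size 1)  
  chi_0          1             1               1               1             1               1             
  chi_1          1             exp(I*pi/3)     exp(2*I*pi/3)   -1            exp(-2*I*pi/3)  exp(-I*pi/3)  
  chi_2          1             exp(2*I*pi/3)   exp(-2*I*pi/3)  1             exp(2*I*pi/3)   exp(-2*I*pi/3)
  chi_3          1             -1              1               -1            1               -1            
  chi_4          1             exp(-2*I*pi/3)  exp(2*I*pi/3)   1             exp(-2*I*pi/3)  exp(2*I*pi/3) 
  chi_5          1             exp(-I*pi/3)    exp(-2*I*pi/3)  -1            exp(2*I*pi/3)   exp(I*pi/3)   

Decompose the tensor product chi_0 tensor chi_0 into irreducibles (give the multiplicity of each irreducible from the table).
chi_0 tensor chi_0 = chi_0 (all other irreducibles have multiplicity 0).

Details: The character of a tensor product is the pointwise product (chi_0 * chi_0)(C) = chi_0(C) * chi_0(C):
  {0}: (1)*(1), {1}: (1)*(1), {2}: (1)*(1), {3}: (1)*(1), {4}: (1)*(1), {5}: (1)*(1)
so (chi_0 * chi_0) takes values
  {0} -> 1, {1} -> 1, {2} -> 1, {3} -> 1, {4} -> 1, {5} -> 1.
Now take the inner product of this character with each irreducible chi from the table, <chi_0*chi_0, chi> = (1/6) sum_C |C| (chi_0*chi_0)(C) conj(chi(C)):
  <chi_0*chi_0, chi_0> = (1/6)[1*(1)*conj(1) + 1*(1)*conj(1) + 1*(1)*conj(1) + 1*(1)*conj(1) + 1*(1)*conj(1) + 1*(1)*conj(1)]
      = (1/6)[(1) + (1) + (1) + (1) + (1) + (1)] = 6/6 = 1
  <chi_0*chi_0, chi_1> = (1/6)[1*(1)*conj(1) + 1*(1)*conj(exp(I*pi/3)) + 1*(1)*conj(exp(2*I*pi/3)) + 1*(1)*conj(-1) + 1*(1)*conj(exp(-2*I*pi/3)) + 1*(1)*conj(exp(-I*pi/3))]
      = (1/6)[(1) + (exp(-I*pi/3)) + (exp(-2*I*pi/3)) + (-1) + (exp(2*I*pi/3)) + (exp(I*pi/3))] = 0/6 = 0
  <chi_0*chi_0, chi_2> = (1/6)[1*(1)*conj(1) + 1*(1)*conj(exp(2*I*pi/3)) + 1*(1)*conj(exp(-2*I*pi/3)) + 1*(1)*conj(1) + 1*(1)*conj(exp(2*I*pi/3)) + 1*(1)*conj(exp(-2*I*pi/3))]
      = (1/6)[(1) + (exp(-2*I*pi/3)) + (exp(2*I*pi/3)) + (1) + (exp(-2*I*pi/3)) + (exp(2*I*pi/3))] = 0/6 = 0
  <chi_0*chi_0, chi_3> = (1/6)[1*(1)*conj(1) + 1*(1)*conj(-1) + 1*(1)*conj(1) + 1*(1)*conj(-1) + 1*(1)*conj(1) + 1*(1)*conj(-1)]
      = (1/6)[(1) + (-1) + (1) + (-1) + (1) + (-1)] = 0/6 = 0
  <chi_0*chi_0, chi_4> = (1/6)[1*(1)*conj(1) + 1*(1)*conj(exp(-2*I*pi/3)) + 1*(1)*conj(exp(2*I*pi/3)) + 1*(1)*conj(1) + 1*(1)*conj(exp(-2*I*pi/3)) + 1*(1)*conj(exp(2*I*pi/3))]
      = (1/6)[(1) + (exp(2*I*pi/3)) + (exp(-2*I*pi/3)) + (1) + (exp(2*I*pi/3)) + (exp(-2*I*pi/3))] = 0/6 = 0
  <chi_0*chi_0, chi_5> = (1/6)[1*(1)*conj(1) + 1*(1)*conj(exp(-I*pi/3)) + 1*(1)*conj(exp(-2*I*pi/3)) + 1*(1)*conj(-1) + 1*(1)*conj(exp(2*I*pi/3)) + 1*(1)*conj(exp(I*pi/3))]
      = (1/6)[(1) + (exp(I*pi/3)) + (exp(2*I*pi/3)) + (-1) + (exp(-2*I*pi/3)) + (exp(-I*pi/3))] = 0/6 = 0
(Exp terms are combined using exp(i*s)*conj(exp(i*t)) = exp(i*(s-t)), and sums of them are collapsed using the identity that for every m > 1 the m distinct m-th roots of unity sum to 0, e.g. 1 + exp(2*I*pi/3) + exp(-2*I*pi/3) = 0.)
Hence the multiplicities are chi_0: 1. Dimension check: dim(chi_0)*dim(chi_0) = 1*1 = 1 and sum (mult * dim) = 1*1 = 1.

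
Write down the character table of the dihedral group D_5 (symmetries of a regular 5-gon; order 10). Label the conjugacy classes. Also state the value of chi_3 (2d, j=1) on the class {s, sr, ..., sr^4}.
Conjugacy classes: {e} of size 1, {r^1, r^4} of size 2, {r^2, r^3} of size 2, {s, sr, ..., sr^4} of size 5.
Character table:
  irrep \ class              {e} (size 1)  {r^1, r^4} (size 2)  {r^2, r^3} (size 2)  {s, sr, ..., sr^4} (size 5)
  chi_1 (triv)               1             1                    1                    1                          
  chi_2 (sign: r->1, s->-1)  1             1                    1                    -1                         
  chi_3 (2d, j=1)            2             -1/2 + sqrt(5)/2     -sqrt(5)/2 - 1/2     0                          
  chi_4 (2d, j=2)            2             -sqrt(5)/2 - 1/2     -1/2 + sqrt(5)/2     0                          

Spot check: chi_3 (2d, j=1) on {s, sr, ..., sr^4} = 0.

Justification: D_5 has order 2*5 = 10 with 4 conjugacy classes, hence 4 irreducibles. Sum of squared dims 1 + 1 + 4 + 4 = 10 = |G|. Linear characters come from the abelianisation; the 2-dimensional irreps have character r^k -> 2*cos(2*pi*j*k/5), reflections -> 0.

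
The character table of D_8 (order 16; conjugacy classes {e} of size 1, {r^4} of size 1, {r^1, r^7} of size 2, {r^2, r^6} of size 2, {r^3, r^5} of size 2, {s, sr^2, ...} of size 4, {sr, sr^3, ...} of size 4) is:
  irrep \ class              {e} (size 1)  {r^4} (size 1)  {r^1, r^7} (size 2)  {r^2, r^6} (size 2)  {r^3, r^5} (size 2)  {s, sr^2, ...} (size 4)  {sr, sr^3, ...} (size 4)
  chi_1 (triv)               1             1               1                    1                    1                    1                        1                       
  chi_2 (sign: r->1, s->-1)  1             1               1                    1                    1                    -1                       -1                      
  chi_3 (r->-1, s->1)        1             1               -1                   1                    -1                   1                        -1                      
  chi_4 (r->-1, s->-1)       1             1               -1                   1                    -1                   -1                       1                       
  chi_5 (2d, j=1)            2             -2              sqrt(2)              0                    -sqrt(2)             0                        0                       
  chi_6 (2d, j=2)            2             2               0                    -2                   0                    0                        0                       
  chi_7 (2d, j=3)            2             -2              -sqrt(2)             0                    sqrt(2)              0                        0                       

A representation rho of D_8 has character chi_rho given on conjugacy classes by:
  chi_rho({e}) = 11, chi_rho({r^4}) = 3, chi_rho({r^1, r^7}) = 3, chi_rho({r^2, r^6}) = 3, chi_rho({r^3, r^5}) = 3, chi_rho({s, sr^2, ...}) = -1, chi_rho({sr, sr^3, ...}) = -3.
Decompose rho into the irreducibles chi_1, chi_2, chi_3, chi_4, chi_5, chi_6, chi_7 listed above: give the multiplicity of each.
Multiplicities: chi_1: 1, chi_2: 3, chi_3: 1, chi_4: 0, chi_5: 1, chi_6: 1, chi_7: 1.

Explanation: Use <chi_rho, chi> = (1/|G|) sum_C |C| * chi_rho(C) * conj(chi(C)) with |G| = 16 for each irreducible chi in the table:
  <chi_rho, chi_1> = (1/16)[1*(11)*conj(1) + 1*(3)*conj(1) + 2*(3)*conj(1) + 2*(3)*conj(1) + 2*(3)*conj(1) + 4*(-1)*conj(1) + 4*(-3)*conj(1)]
      = (1/16)[(11) + (3) + (6) + (6) + (6) + (-4) + (-12)] = 16/16 = 1
  <chi_rho, chi_2> = (1/16)[1*(11)*conj(1) + 1*(3)*conj(1) + 2*(3)*conj(1) + 2*(3)*conj(1) + 2*(3)*conj(1) + 4*(-1)*conj(-1) + 4*(-3)*conj(-1)]
      = (1/16)[(11) + (3) + (6) + (6) + (6) + (4) + (12)] = 48/16 = 3
  <chi_rho, chi_3> = (1/16)[1*(11)*conj(1) + 1*(3)*conj(1) + 2*(3)*conj(-1) + 2*(3)*conj(1) + 2*(3)*conj(-1) + 4*(-1)*conj(1) + 4*(-3)*conj(-1)]
      = (1/16)[(11) + (3) + (-6) + (6) + (-6) + (-4) + (12)] = 16/16 = 1
  <chi_rho, chi_4> = (1/16)[1*(11)*conj(1) + 1*(3)*conj(1) + 2*(3)*conj(-1) + 2*(3)*conj(1) + 2*(3)*conj(-1) + 4*(-1)*conj(-1) + 4*(-3)*conj(1)]
      = (1/16)[(11) + (3) + (-6) + (6) + (-6) + (4) + (-12)] = 0/16 = 0
  <chi_rho, chi_5> = (1/16)[1*(11)*conj(2) + 1*(3)*conj(-2) + 2*(3)*conj(sqrt(2)) + 2*(3)*conj(0) + 2*(3)*conj(-sqrt(2)) + 4*(-1)*conj(0) + 4*(-3)*conj(0)]
      = (1/16)[(22) + (-6) + (6*sqrt(2)) + (0) + (-6*sqrt(2)) + (0) + (0)] = 16/16 = 1
  <chi_rho, chi_6> = (1/16)[1*(11)*conj(2) + 1*(3)*conj(2) + 2*(3)*conj(0) + 2*(3)*conj(-2) + 2*(3)*conj(0) + 4*(-1)*conj(0) + 4*(-3)*conj(0)]
      = (1/16)[(22) + (6) + (0) + (-12) + (0) + (0) + (0)] = 16/16 = 1
  <chi_rho, chi_7> = (1/16)[1*(11)*conj(2) + 1*(3)*conj(-2) + 2*(3)*conj(-sqrt(2)) + 2*(3)*conj(0) + 2*(3)*conj(sqrt(2)) + 4*(-1)*conj(0) + 4*(-3)*conj(0)]
      = (1/16)[(22) + (-6) + (-6*sqrt(2)) + (0) + (6*sqrt(2)) + (0) + (0)] = 16/16 = 1
Dimension check: dim(rho) = sum (mult * dim) = 1*1 + 3*1 + 1*1 + 0*1 + 1*2 + 1*2 + 1*2 = 11 = chi_rho(e) = 11.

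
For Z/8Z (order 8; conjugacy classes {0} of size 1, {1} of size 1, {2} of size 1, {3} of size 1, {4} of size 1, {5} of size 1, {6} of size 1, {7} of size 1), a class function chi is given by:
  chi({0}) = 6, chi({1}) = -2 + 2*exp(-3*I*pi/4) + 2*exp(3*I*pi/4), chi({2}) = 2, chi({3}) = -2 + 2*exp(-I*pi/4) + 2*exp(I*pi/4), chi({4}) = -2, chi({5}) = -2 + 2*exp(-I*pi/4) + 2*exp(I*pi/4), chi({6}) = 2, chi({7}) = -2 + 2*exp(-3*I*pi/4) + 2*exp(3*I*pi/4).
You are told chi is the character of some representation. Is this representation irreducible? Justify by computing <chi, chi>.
Not irreducible (reducible): <chi, chi> = 12 > 1.

Explanation: <chi, chi> = (1/|G|) sum_C |C| * |chi(C)|^2 = (1/8)[1*|6|^2 + 1*|-2 + 2*exp(-3*I*pi/4) + 2*exp(3*I*pi/4)|^2 + 1*|2|^2 + 1*|-2 + 2*exp(-I*pi/4) + 2*exp(I*pi/4)|^2 + 1*|-2|^2 + 1*|-2 + 2*exp(-I*pi/4) + 2*exp(I*pi/4)|^2 + 1*|2|^2 + 1*|-2 + 2*exp(-3*I*pi/4) + 2*exp(3*I*pi/4)|^2]
  = (1/8)[(36) + (12 - 8*exp(3*I*pi/4) - 8*exp(-3*I*pi/4)) + (4) + (12 - 8*exp(I*pi/4) - 8*exp(-I*pi/4)) + (4) + (12 - 8*exp(I*pi/4) - 8*exp(-I*pi/4)) + (4) + (12 - 8*exp(3*I*pi/4) - 8*exp(-3*I*pi/4))] = 96/8 = 12.
(Exp terms are combined using exp(i*s)*conj(exp(i*t)) = exp(i*(s-t)), and sums of them are collapsed using the identity that for every m > 1 the m distinct m-th roots of unity sum to 0, e.g. 1 + exp(2*I*pi/3) + exp(-2*I*pi/3) = 0.)
A character is irreducible iff <chi, chi> = 1, so this representation is reducible.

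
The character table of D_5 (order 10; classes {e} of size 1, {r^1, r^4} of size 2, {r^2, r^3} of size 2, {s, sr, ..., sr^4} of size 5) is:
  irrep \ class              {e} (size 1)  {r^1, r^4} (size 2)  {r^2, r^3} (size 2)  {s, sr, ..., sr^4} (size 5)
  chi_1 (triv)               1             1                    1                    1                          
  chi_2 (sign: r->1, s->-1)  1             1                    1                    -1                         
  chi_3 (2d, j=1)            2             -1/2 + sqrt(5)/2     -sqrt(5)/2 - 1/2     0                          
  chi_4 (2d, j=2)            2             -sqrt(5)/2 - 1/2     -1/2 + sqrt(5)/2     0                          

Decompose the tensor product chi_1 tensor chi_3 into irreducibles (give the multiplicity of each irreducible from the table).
chi_1 tensor chi_3 = chi_3 (all other irreducibles have multiplicity 0).

Argument: The character of a tensor product is the pointwise product (chi_1 * chi_3)(C) = chi_1(C) * chi_3(C):
  {e}: (1)*(2), {r^1, r^4}: (1)*(-1/2 + sqrt(5)/2), {r^2, r^3}: (1)*(-sqrt(5)/2 - 1/2), {s, sr, ..., sr^4}: (1)*(0)
so (chi_1 * chi_3) takes values
  {e} -> 2, {r^1, r^4} -> -1/2 + sqrt(5)/2, {r^2, r^3} -> -sqrt(5)/2 - 1/2, {s, sr, ..., sr^4} -> 0.
Now take the inner product of this character with each irreducible chi from the table, <chi_1*chi_3, chi> = (1/10) sum_C |C| (chi_1*chi_3)(C) conj(chi(C)):
  <chi_1*chi_3, chi_1> = (1/10)[1*(2)*conj(1) + 2*(-1/2 + sqrt(5)/2)*conj(1) + 2*(-sqrt(5)/2 - 1/2)*conj(1) + 5*(0)*conj(1)]
      = (1/10)[(2) + (-1 + sqrt(5)) + (-sqrt(5) - 1) + (0)] = 0/10 = 0
  <chi_1*chi_3, chi_2> = (1/10)[1*(2)*conj(1) + 2*(-1/2 + sqrt(5)/2)*conj(1) + 2*(-sqrt(5)/2 - 1/2)*conj(1) + 5*(0)*conj(-1)]
      = (1/10)[(2) + (-1 + sqrt(5)) + (-sqrt(5) - 1) + (0)] = 0/10 = 0
  <chi_1*chi_3, chi_3> = (1/10)[1*(2)*conj(2) + 2*(-1/2 + sqrt(5)/2)*conj(-1/2 + sqrt(5)/2) + 2*(-sqrt(5)/2 - 1/2)*conj(-sqrt(5)/2 - 1/2) + 5*(0)*conj(0)]
      = (1/10)[(4) + (3 - sqrt(5)) + (sqrt(5) + 3) + (0)] = 10/10 = 1
  <chi_1*chi_3, chi_4> = (1/10)[1*(2)*conj(2) + 2*(-1/2 + sqrt(5)/2)*conj(-sqrt(5)/2 - 1/2) + 2*(-sqrt(5)/2 - 1/2)*conj(-1/2 + sqrt(5)/2) + 5*(0)*conj(0)]
      = (1/10)[(4) + (-2) + (-2) + (0)] = 0/10 = 0
Hence the multiplicities are chi_3: 1. Dimension check: dim(chi_1)*dim(chi_3) = 1*2 = 2 and sum (mult * dim) = 1*2 = 2.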